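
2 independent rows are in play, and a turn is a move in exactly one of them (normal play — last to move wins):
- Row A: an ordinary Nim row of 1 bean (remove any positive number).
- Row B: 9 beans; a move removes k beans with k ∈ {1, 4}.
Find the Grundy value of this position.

Row A is a plain Nim row of size 1, so its Grundy value is 1.
Build the Grundy sequence for row B with g(k) = mex{g(k−s) : s ∈ {1, 4}, s ≤ k}:
g(0) = mex{} = 0
g(1) = mex{0} = 1
g(2) = mex{1} = 0
g(3) = mex{0} = 1
g(4) = mex{0,1} = 2
g(5) = mex{1,2} = 0
g(6) = mex{0} = 1
g(7) = mex{1} = 0
g(8) = mex{0,2} = 1
g(9) = mex{0,1} = 2
So g(9) = 2.
The value of a disjunctive sum is the nim-sum of the parts.
Combined value = 1 XOR 2 = 3.

3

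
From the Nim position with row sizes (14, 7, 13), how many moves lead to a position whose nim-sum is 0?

3

Compute the nim-sum pairwise:
14 ^ 7 = 9
9 ^ 13 = 4
The overall nim-sum is X = 4. A row of size p has a winning move iff p XOR X < p (reduce it to p XOR X).
  14: 14 XOR 4 = 10 < 14 — winning move (to 10).
  7: 7 XOR 4 = 3 < 7 — winning move (to 3).
  13: 13 XOR 4 = 9 < 13 — winning move (to 9).
That gives 3 winning moves.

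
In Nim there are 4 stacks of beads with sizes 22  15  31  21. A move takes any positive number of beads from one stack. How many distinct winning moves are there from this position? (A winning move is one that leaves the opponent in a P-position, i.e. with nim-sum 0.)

Nim-sum: 22 XOR 15 XOR 31 XOR 21 = 19.
The overall nim-sum is X = 19. A stack of size p has a winning move iff p XOR X < p (reduce it to p XOR X).
  22: 22 XOR 19 = 5 < 22 — winning move (to 5).
  15: 15 XOR 19 = 28 ≥ 15 — no move.
  31: 31 XOR 19 = 12 < 31 — winning move (to 12).
  21: 21 XOR 19 = 6 < 21 — winning move (to 6).
That gives 3 winning moves.

3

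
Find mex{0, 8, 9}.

1

0 is in the set but 1 is not, so the mex is 1.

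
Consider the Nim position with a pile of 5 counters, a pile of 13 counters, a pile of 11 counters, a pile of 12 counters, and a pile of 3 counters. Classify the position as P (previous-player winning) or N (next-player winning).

In binary:
  0101  (5)
  1101  (13)
  1011  (11)
  1100  (12)
  0011  (3)
  ----
  1100  (12)
The nim-sum is 12 ≠ 0, so this is an N-position: the player to move can win.

N-position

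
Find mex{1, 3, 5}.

0

0 is not in the set, so the mex is 0.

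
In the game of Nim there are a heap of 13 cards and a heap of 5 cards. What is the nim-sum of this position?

Compute the nim-sum pairwise:
13 XOR 5 = 8

8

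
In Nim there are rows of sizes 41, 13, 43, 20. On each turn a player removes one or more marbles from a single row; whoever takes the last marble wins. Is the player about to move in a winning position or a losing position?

Winning position

Write each in binary and XOR column by column:
  101001  (41)
  001101  (13)
  101011  (43)
  010100  (20)
  ------
  011011  (27)
The nim-sum is 27 ≠ 0, so this is an N-position: the player to move can win.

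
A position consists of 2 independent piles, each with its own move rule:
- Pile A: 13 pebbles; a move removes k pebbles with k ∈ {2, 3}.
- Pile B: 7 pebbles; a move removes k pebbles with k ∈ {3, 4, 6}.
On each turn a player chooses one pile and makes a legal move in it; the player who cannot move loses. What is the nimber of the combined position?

3

Grundy values for pile A (subtraction set {2, 3}):
g(0) = mex{} = 0
g(1) = mex{} = 0
g(2) = mex{0} = 1
g(3) = mex{0} = 1
g(4) = mex{0,1} = 2
g(5) = mex{1} = 0
g(6) = mex{1,2} = 0
g(7) = mex{0,2} = 1
g(8) = mex{0} = 1
g(9) = mex{0,1} = 2
g(10) = mex{1} = 0
g(11) = mex{1,2} = 0
g(12) = mex{0,2} = 1
g(13) = mex{0} = 1
So g(13) = 1.
Grundy values for pile B (subtraction set {3, 4, 6}):
k:     0  1  2  3  4  5  6  7
g(k):  0  0  0  1  1  1  2  2
So g(7) = 2.
By the Sprague-Grundy theorem, the Grundy value of a sum of independent games is the XOR of the component values.
Combined value = 1 XOR 2 = 3.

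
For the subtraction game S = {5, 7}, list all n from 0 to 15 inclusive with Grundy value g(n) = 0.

0, 1, 2, 3, 4, 12, 13, 14, 15

Grundy values for subtraction set {5, 7}:
k:     0  1  2  3  4  5  6  7  8  9 10 11 12 13 14 15
g(k):  0  0  0  0  0  1  1  1  1  1  2  2  0  0  0  0
The P-positions (g = 0) in 0..15 are 0, 1, 2, 3, 4, 12, 13, 14, 15.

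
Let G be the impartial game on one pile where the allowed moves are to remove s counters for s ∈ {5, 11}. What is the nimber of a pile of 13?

Build the Grundy sequence with g(k) = mex{g(k−s) : s ∈ {5, 11}, s ≤ k}:
g(0) = mex{} = 0
g(1) = mex{} = 0
g(2) = mex{} = 0
g(3) = mex{} = 0
g(4) = mex{} = 0
g(5) = mex{0} = 1
g(6) = mex{0} = 1
g(7) = mex{0} = 1
g(8) = mex{0} = 1
g(9) = mex{0} = 1
g(10) = mex{1} = 0
g(11) = mex{0,1} = 2
g(12) = mex{0,1} = 2
g(13) = mex{0,1} = 2
So g(13) = 2.

2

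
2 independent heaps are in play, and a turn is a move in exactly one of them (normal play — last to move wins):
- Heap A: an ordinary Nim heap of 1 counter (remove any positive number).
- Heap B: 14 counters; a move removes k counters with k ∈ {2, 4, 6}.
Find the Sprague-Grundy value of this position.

2

Heap A is a plain Nim heap of size 1, so its Grundy value is 1.
Build the Grundy sequence for heap B with g(k) = mex{g(k−s) : s ∈ {2, 4, 6}, s ≤ k}:
g(0) = mex{} = 0
g(1) = mex{} = 0
g(2) = mex{0} = 1
g(3) = mex{0} = 1
g(4) = mex{0,1} = 2
g(5) = mex{0,1} = 2
g(6) = mex{0,1,2} = 3
g(7) = mex{0,1,2} = 3
g(8) = mex{1,2,3} = 0
g(9) = mex{1,2,3} = 0
g(10) = mex{0,2,3} = 1
g(11) = mex{0,2,3} = 1
g(12) = mex{0,1,3} = 2
g(13) = mex{0,1,3} = 2
g(14) = mex{0,1,2} = 3
So g(14) = 3.
By the Sprague-Grundy theorem, the Grundy value of a sum of independent games is the XOR of the component values.
Combined value = 1 XOR 3 = 2.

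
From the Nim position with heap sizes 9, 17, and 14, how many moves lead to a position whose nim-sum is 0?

1

Write each in binary and XOR column by column:
  01001  (9)
  10001  (17)
  01110  (14)
  -----
  10110  (22)
The overall nim-sum is X = 22. A heap of size p has a winning move iff p XOR X < p (reduce it to p XOR X).
  9: 9 XOR 22 = 31 ≥ 9 — no move.
  17: 17 XOR 22 = 7 < 17 — winning move (to 7).
  14: 14 XOR 22 = 24 ≥ 14 — no move.
That gives 1 winning move.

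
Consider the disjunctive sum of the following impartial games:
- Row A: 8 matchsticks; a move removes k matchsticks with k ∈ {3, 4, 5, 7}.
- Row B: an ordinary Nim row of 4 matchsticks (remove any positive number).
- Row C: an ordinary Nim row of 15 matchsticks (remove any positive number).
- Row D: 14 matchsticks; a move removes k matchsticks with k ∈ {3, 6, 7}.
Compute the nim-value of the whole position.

For row A, compute g(0), g(1), … with moves {3, 4, 5, 7}:
g(0) = mex{} = 0
g(1) = mex{} = 0
g(2) = mex{} = 0
g(3) = mex{0} = 1
g(4) = mex{0} = 1
g(5) = mex{0} = 1
g(6) = mex{0,1} = 2
g(7) = mex{0,1} = 2
g(8) = mex{0,1} = 2
So g(8) = 2.
Row B is a plain Nim row of size 4, so its Grundy value is 4.
Row C is a plain Nim row of size 15, so its Grundy value is 15.
Build the Grundy sequence for row D with g(k) = mex{g(k−s) : s ∈ {3, 6, 7}, s ≤ k}:
k:     0  1  2  3  4  5  6  7  8  9 10 11 12 13 14
g(k):  0  0  0  1  1  1  2  2  2  3  0  0  0  1  1
So g(14) = 1.
By the Sprague-Grundy theorem, the Grundy value of a sum of independent games is the XOR of the component values.
Combined value = 2 XOR 4 XOR 15 XOR 1 = 8.

8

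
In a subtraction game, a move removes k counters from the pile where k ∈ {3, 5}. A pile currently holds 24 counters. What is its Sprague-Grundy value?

0

Grundy values for subtraction set {3, 5}:
k:     0  1  2  3  4  5  6  7  8  9 10 11 12 13 14 15 16 17 18 19 20 21 22 23 24
g(k):  0  0  0  1  1  1  2  2  0  0  0  1  1  1  2  2  0  0  0  1  1  1  2  2  0
So g(24) = 0.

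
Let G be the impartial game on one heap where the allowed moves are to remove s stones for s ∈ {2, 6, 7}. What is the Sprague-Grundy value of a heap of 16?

1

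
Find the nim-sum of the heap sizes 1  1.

0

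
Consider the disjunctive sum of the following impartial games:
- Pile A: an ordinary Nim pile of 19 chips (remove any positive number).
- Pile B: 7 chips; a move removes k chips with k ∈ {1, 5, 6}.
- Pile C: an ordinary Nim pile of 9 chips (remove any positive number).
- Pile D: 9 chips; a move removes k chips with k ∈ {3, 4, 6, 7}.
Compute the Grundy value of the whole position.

26

Pile A is a plain Nim pile of size 19, so its Grundy value is 19.
Build the Grundy sequence for pile B with g(k) = mex{g(k−s) : s ∈ {1, 5, 6}, s ≤ k}:
k:     0  1  2  3  4  5  6  7
g(k):  0  1  0  1  0  1  2  3
So g(7) = 3.
Pile C is a plain Nim pile of size 9, so its Grundy value is 9.
Build the Grundy sequence for pile D with g(k) = mex{g(k−s) : s ∈ {3, 4, 6, 7}, s ≤ k}:
g(0) = mex{} = 0
g(1) = mex{} = 0
g(2) = mex{} = 0
g(3) = mex{0} = 1
g(4) = mex{0} = 1
g(5) = mex{0} = 1
g(6) = mex{0,1} = 2
g(7) = mex{0,1} = 2
g(8) = mex{0,1} = 2
g(9) = mex{0,1,2} = 3
So g(9) = 3.
By the Sprague-Grundy theorem, the Grundy value of a sum of independent games is the XOR of the component values.
Combined value = 19 ⊕ 3 ⊕ 9 ⊕ 3 = 26.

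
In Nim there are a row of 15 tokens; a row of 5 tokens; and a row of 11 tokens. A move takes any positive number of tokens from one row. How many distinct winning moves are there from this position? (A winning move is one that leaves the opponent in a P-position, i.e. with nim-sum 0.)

3

Compute the nim-sum pairwise:
15 ^ 5 = 10
10 ^ 11 = 1
The overall nim-sum is X = 1. A row of size p has a winning move iff p XOR X < p (reduce it to p XOR X).
  15: 15 XOR 1 = 14 < 15 — winning move (to 14).
  5: 5 XOR 1 = 4 < 5 — winning move (to 4).
  11: 11 XOR 1 = 10 < 11 — winning move (to 10).
That gives 3 winning moves.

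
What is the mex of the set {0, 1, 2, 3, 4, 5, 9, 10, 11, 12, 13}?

The values 0, 1, 2, 3, 4, 5 are all present; 6 is the first non-negative integer missing from the set.

6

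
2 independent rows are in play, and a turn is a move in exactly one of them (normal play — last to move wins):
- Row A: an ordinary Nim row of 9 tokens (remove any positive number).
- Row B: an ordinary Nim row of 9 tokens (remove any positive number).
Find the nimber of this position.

Row A is a plain Nim row of size 9, so its Grundy value is 9.
Row B is a plain Nim row of size 9, so its Grundy value is 9.
The value of a disjunctive sum is the nim-sum of the parts.
Combined value = 9 XOR 9 = 0.

0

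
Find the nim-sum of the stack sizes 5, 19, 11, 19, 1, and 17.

30

Write each in binary and XOR column by column:
  00101  (5)
  10011  (19)
  01011  (11)
  10011  (19)
  00001  (1)
  10001  (17)
  -----
  11110  (30)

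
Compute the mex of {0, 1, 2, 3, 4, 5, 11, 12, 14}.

The values 0, 1, 2, 3, 4, 5 are all present; 6 is the first non-negative integer missing from the set.

6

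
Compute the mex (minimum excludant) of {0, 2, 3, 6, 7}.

1

0 is in the set but 1 is not, so the mex is 1.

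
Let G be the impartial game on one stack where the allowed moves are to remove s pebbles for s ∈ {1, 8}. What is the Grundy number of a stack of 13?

Compute g(0), g(1), … for moves {1, 8}:
g(0) = mex{} = 0
g(1) = mex{0} = 1
g(2) = mex{1} = 0
g(3) = mex{0} = 1
g(4) = mex{1} = 0
g(5) = mex{0} = 1
g(6) = mex{1} = 0
g(7) = mex{0} = 1
g(8) = mex{0,1} = 2
g(9) = mex{1,2} = 0
g(10) = mex{0} = 1
g(11) = mex{1} = 0
g(12) = mex{0} = 1
g(13) = mex{1} = 0
So g(13) = 0.

0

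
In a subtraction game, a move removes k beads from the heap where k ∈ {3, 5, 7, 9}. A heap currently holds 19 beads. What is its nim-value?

2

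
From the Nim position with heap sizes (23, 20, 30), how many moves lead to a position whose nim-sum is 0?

Compute the nim-sum pairwise:
23 XOR 20 = 3
3 XOR 30 = 29
The overall nim-sum is X = 29. A heap of size p has a winning move iff p XOR X < p (reduce it to p XOR X).
  23: 23 XOR 29 = 10 < 23 — winning move (to 10).
  20: 20 XOR 29 = 9 < 20 — winning move (to 9).
  30: 30 XOR 29 = 3 < 30 — winning move (to 3).
That gives 3 winning moves.

3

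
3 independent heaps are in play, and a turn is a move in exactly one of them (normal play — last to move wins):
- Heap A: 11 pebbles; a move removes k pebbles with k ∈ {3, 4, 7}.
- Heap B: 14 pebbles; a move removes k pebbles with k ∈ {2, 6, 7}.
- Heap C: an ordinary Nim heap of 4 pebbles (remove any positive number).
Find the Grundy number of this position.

Build the Grundy sequence for heap A with g(k) = mex{g(k−s) : s ∈ {3, 4, 7}, s ≤ k}:
k:     0  1  2  3  4  5  6  7  8  9 10 11
g(k):  0  0  0  1  1  1  2  2  2  3  0  0
So g(11) = 0.
Grundy values for heap B (subtraction set {2, 6, 7}):
g(0) = mex{} = 0
g(1) = mex{} = 0
g(2) = mex{0} = 1
g(3) = mex{0} = 1
g(4) = mex{1} = 0
g(5) = mex{1} = 0
g(6) = mex{0} = 1
g(7) = mex{0} = 1
g(8) = mex{0,1} = 2
g(9) = mex{1} = 0
g(10) = mex{0,1,2} = 3
g(11) = mex{0} = 1
g(12) = mex{0,1,3} = 2
g(13) = mex{1} = 0
g(14) = mex{1,2} = 0
So g(14) = 0.
Heap C is a plain Nim heap of size 4, so its Grundy value is 4.
The value of a disjunctive sum is the nim-sum of the parts.
Combined value = 0 XOR 0 XOR 4 = 4.

4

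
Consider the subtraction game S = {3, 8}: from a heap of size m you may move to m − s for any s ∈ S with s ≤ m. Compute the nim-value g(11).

0

Grundy values for subtraction set {3, 8}:
g(0) = mex{} = 0
g(1) = mex{} = 0
g(2) = mex{} = 0
g(3) = mex{0} = 1
g(4) = mex{0} = 1
g(5) = mex{0} = 1
g(6) = mex{1} = 0
g(7) = mex{1} = 0
g(8) = mex{0,1} = 2
g(9) = mex{0} = 1
g(10) = mex{0} = 1
g(11) = mex{1,2} = 0
So g(11) = 0.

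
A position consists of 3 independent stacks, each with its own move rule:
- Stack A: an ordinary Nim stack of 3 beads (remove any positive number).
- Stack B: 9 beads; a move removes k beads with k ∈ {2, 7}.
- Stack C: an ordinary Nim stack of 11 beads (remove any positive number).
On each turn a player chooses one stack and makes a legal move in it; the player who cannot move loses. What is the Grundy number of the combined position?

Stack A is a plain Nim stack of size 3, so its Grundy value is 3.
Grundy values for stack B (subtraction set {2, 7}):
g(0) = mex{} = 0
g(1) = mex{} = 0
g(2) = mex{0} = 1
g(3) = mex{0} = 1
g(4) = mex{1} = 0
g(5) = mex{1} = 0
g(6) = mex{0} = 1
g(7) = mex{0} = 1
g(8) = mex{0,1} = 2
g(9) = mex{1} = 0
So g(9) = 0.
Stack C is a plain Nim stack of size 11, so its Grundy value is 11.
The value of a disjunctive sum is the nim-sum of the parts.
Combined value = 3 XOR 0 XOR 11 = 8.

8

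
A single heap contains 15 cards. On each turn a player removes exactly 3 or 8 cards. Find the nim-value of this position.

1

Compute g(0), g(1), … for moves {3, 8}:
k:     0  1  2  3  4  5  6  7  8  9 10 11 12 13 14 15
g(k):  0  0  0  1  1  1  0  0  2  1  1  0  0  0  1  1
So g(15) = 1.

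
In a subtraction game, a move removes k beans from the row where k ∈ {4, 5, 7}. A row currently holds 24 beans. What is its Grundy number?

0

Grundy values for subtraction set {4, 5, 7}:
k:     0  1  2  3  4  5  6  7  8  9 10 11 12 13 14 15 16 17 18 19 20 21 22 23 24
g(k):  0  0  0  0  1  1  1  1  2  2  2  0  0  0  0  1  1  1  1  2  2  2  0  0  0
So g(24) = 0.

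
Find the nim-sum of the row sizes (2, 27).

Write each in binary and XOR column by column:
  00010  (2)
  11011  (27)
  -----
  11001  (25)

25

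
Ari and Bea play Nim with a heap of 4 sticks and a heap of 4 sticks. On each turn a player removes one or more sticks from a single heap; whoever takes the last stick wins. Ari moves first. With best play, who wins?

Bea wins

Compute the nim-sum pairwise:
4 XOR 4 = 0
The nim-sum is 0, so this is a P-position: the player to move is in a losing position under optimal play; Ari is about to move from it and so loses — Bea wins.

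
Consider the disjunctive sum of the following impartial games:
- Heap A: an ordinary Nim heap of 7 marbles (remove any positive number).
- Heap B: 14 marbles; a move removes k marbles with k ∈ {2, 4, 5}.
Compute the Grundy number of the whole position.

Heap A is a plain Nim heap of size 7, so its Grundy value is 7.
For heap B, compute g(0), g(1), … with moves {2, 4, 5}:
k:     0  1  2  3  4  5  6  7  8  9 10 11 12 13 14
g(k):  0  0  1  1  2  2  3  0  0  1  1  2  2  3  0
So g(14) = 0.
By the Sprague-Grundy theorem, the Grundy value of a sum of independent games is the XOR of the component values.
Combined value = 7 XOR 0 = 7.

7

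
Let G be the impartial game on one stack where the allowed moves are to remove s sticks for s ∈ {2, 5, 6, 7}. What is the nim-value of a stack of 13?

0

Compute g(0), g(1), … for moves {2, 5, 6, 7}:
k:     0  1  2  3  4  5  6  7  8  9 10 11 12 13
g(k):  0  0  1  1  0  2  1  3  2  2  3  3  0  0
So g(13) = 0.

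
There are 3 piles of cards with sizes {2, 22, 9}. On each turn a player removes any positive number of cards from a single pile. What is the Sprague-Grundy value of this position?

29

Bitwise XOR of the heap sizes:
  00010  (2)
  10110  (22)
  01001  (9)
  -----
  11101  (29)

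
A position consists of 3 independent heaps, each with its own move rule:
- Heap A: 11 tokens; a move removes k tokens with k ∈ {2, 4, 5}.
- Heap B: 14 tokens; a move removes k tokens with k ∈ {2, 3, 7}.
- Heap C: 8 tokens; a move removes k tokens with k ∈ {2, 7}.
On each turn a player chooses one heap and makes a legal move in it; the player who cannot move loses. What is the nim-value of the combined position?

2

Grundy values for heap A (subtraction set {2, 4, 5}):
k:     0  1  2  3  4  5  6  7  8  9 10 11
g(k):  0  0  1  1  2  2  3  0  0  1  1  2
So g(11) = 2.
Build the Grundy sequence for heap B with g(k) = mex{g(k−s) : s ∈ {2, 3, 7}, s ≤ k}:
k:     0  1  2  3  4  5  6  7  8  9 10 11 12 13 14
g(k):  0  0  1  1  2  0  0  1  1  2  0  0  1  1  2
So g(14) = 2.
Grundy values for heap C (subtraction set {2, 7}):
g(0) = mex{} = 0
g(1) = mex{} = 0
g(2) = mex{0} = 1
g(3) = mex{0} = 1
g(4) = mex{1} = 0
g(5) = mex{1} = 0
g(6) = mex{0} = 1
g(7) = mex{0} = 1
g(8) = mex{0,1} = 2
So g(8) = 2.
By the Sprague-Grundy theorem, the Grundy value of a sum of independent games is the XOR of the component values.
Combined value = 2 XOR 2 XOR 2 = 2.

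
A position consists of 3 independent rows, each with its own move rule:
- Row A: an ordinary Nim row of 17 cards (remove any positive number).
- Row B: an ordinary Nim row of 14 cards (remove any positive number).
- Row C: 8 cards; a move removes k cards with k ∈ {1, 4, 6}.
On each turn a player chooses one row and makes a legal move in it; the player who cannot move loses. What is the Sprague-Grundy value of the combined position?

Row A is a plain Nim row of size 17, so its Grundy value is 17.
Row B is a plain Nim row of size 14, so its Grundy value is 14.
Build the Grundy sequence for row C with g(k) = mex{g(k−s) : s ∈ {1, 4, 6}, s ≤ k}:
k:     0  1  2  3  4  5  6  7  8
g(k):  0  1  0  1  2  0  1  0  1
So g(8) = 1.
The value of a disjunctive sum is the nim-sum of the parts.
Combined value = 17 XOR 14 XOR 1 = 30.

30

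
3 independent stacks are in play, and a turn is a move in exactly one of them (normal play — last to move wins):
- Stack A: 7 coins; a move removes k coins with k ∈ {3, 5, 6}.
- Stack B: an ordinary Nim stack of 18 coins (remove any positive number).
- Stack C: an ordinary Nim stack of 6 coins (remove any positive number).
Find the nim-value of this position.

22

Grundy values for stack A (subtraction set {3, 5, 6}):
g(0) = mex{} = 0
g(1) = mex{} = 0
g(2) = mex{} = 0
g(3) = mex{0} = 1
g(4) = mex{0} = 1
g(5) = mex{0} = 1
g(6) = mex{0,1} = 2
g(7) = mex{0,1} = 2
So g(7) = 2.
Stack B is a plain Nim stack of size 18, so its Grundy value is 18.
Stack C is a plain Nim stack of size 6, so its Grundy value is 6.
The value of a disjunctive sum is the nim-sum of the parts.
Combined value = 2 ⊕ 18 ⊕ 6 = 22.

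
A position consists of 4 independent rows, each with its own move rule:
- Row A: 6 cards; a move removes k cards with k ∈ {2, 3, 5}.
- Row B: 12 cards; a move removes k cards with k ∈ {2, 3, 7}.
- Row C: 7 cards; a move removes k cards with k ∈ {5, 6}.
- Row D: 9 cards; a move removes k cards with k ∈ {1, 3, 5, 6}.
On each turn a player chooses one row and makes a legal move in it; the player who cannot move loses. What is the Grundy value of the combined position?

0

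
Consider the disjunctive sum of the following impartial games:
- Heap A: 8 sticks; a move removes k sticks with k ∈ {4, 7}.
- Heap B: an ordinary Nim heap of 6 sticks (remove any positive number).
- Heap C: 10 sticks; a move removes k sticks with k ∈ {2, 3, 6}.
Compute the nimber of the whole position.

4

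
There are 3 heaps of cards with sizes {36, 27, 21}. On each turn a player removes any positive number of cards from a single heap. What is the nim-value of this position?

42

Nim-sum: 36 ⊕ 27 ⊕ 21 = 42.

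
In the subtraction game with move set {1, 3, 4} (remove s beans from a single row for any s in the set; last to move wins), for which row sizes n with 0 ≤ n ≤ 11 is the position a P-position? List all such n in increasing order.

0, 2, 7, 9

Grundy values for subtraction set {1, 3, 4}:
k:     0  1  2  3  4  5  6  7  8  9 10 11
g(k):  0  1  0  1  2  3  2  0  1  0  1  2
The P-positions (g = 0) in 0..11 are 0, 2, 7, 9.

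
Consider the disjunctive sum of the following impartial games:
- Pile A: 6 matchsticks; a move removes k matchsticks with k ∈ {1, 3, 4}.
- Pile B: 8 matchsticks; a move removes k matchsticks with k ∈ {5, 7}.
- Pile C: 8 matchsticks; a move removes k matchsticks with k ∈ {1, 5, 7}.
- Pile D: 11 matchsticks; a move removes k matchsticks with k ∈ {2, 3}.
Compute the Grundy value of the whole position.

For pile A, compute g(0), g(1), … with moves {1, 3, 4}:
g(0) = mex{} = 0
g(1) = mex{0} = 1
g(2) = mex{1} = 0
g(3) = mex{0} = 1
g(4) = mex{0,1} = 2
g(5) = mex{0,1,2} = 3
g(6) = mex{0,1,3} = 2
So g(6) = 2.
Build the Grundy sequence for pile B with g(k) = mex{g(k−s) : s ∈ {5, 7}, s ≤ k}:
k:     0  1  2  3  4  5  6  7  8
g(k):  0  0  0  0  0  1  1  1  1
So g(8) = 1.
For pile C, compute g(0), g(1), … with moves {1, 5, 7}:
k:     0  1  2  3  4  5  6  7  8
g(k):  0  1  0  1  0  1  0  1  0
So g(8) = 0.
Grundy values for pile D (subtraction set {2, 3}):
k:     0  1  2  3  4  5  6  7  8  9 10 11
g(k):  0  0  1  1  2  0  0  1  1  2  0  0
So g(11) = 0.
By the Sprague-Grundy theorem, the Grundy value of a sum of independent games is the XOR of the component values.
Combined value = 2 ⊕ 1 ⊕ 0 ⊕ 0 = 3.

3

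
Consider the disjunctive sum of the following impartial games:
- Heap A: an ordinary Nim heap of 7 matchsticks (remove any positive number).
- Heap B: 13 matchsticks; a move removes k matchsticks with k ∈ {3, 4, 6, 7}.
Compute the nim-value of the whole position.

Heap A is a plain Nim heap of size 7, so its Grundy value is 7.
Grundy values for heap B (subtraction set {3, 4, 6, 7}):
g(0) = mex{} = 0
g(1) = mex{} = 0
g(2) = mex{} = 0
g(3) = mex{0} = 1
g(4) = mex{0} = 1
g(5) = mex{0} = 1
g(6) = mex{0,1} = 2
g(7) = mex{0,1} = 2
g(8) = mex{0,1} = 2
g(9) = mex{0,1,2} = 3
g(10) = mex{1,2} = 0
g(11) = mex{1,2} = 0
g(12) = mex{1,2,3} = 0
g(13) = mex{0,2,3} = 1
So g(13) = 1.
The value of a disjunctive sum is the nim-sum of the parts.
Combined value = 7 XOR 1 = 6.

6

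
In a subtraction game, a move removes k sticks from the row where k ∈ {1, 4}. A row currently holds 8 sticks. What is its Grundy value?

1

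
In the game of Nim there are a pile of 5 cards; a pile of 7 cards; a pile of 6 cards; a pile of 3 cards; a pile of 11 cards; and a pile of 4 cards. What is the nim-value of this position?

Nim-sum: 5 ⊕ 7 ⊕ 6 ⊕ 3 ⊕ 11 ⊕ 4 = 8.

8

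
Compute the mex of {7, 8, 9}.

0 is not in the set, so the mex is 0.

0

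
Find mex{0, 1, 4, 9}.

The values 0, 1 are all present; 2 is the first non-negative integer missing from the set.

2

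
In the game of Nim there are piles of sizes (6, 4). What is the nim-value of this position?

2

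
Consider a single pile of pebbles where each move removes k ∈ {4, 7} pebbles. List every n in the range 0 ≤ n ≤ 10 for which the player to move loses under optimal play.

0, 1, 2, 3

Grundy values for subtraction set {4, 7}:
g(0) = mex{} = 0
g(1) = mex{} = 0
g(2) = mex{} = 0
g(3) = mex{} = 0
g(4) = mex{0} = 1
g(5) = mex{0} = 1
g(6) = mex{0} = 1
g(7) = mex{0} = 1
g(8) = mex{0,1} = 2
g(9) = mex{0,1} = 2
g(10) = mex{0,1} = 2
The P-positions (g = 0) in 0..10 are 0, 1, 2, 3.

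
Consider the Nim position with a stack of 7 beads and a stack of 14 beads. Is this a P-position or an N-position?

Compute the nim-sum pairwise:
7 ⊕ 14 = 9
The nim-sum is 9 ≠ 0, so this is an N-position: the player to move can win.

N-position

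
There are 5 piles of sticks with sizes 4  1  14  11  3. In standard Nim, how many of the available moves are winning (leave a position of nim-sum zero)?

3

Compute the nim-sum pairwise:
4 XOR 1 = 5
5 XOR 14 = 11
11 XOR 11 = 0
0 XOR 3 = 3
The overall nim-sum is X = 3. A pile of size p has a winning move iff p XOR X < p (reduce it to p XOR X).
  4: 4 XOR 3 = 7 ≥ 4 — no move.
  1: 1 XOR 3 = 2 ≥ 1 — no move.
  14: 14 XOR 3 = 13 < 14 — winning move (to 13).
  11: 11 XOR 3 = 8 < 11 — winning move (to 8).
  3: 3 XOR 3 = 0 < 3 — winning move (to 0).
That gives 3 winning moves.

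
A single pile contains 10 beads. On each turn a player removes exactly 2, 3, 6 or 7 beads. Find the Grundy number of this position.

Grundy values for subtraction set {2, 3, 6, 7}:
k:     0  1  2  3  4  5  6  7  8  9 10
g(k):  0  0  1  1  2  0  3  1  2  0  0
So g(10) = 0.

0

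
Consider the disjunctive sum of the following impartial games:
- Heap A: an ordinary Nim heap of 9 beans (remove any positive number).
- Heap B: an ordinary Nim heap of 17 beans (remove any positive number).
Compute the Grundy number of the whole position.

24

Heap A is a plain Nim heap of size 9, so its Grundy value is 9.
Heap B is a plain Nim heap of size 17, so its Grundy value is 17.
By the Sprague-Grundy theorem, the Grundy value of a sum of independent games is the XOR of the component values.
Combined value = 9 XOR 17 = 24.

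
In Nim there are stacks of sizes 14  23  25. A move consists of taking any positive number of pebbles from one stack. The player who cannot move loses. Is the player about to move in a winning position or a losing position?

Losing position

Bitwise XOR of the heap sizes:
  01110  (14)
  10111  (23)
  11001  (25)
  -----
  00000  (0)
The nim-sum is 0, so this is a P-position: the player to move is in a losing position under optimal play.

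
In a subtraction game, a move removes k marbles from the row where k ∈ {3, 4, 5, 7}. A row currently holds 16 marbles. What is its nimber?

2

Grundy values for subtraction set {3, 4, 5, 7}:
k:     0  1  2  3  4  5  6  7  8  9 10 11 12 13 14 15 16
g(k):  0  0  0  1  1  1  2  2  2  3  0  0  0  1  1  1  2
So g(16) = 2.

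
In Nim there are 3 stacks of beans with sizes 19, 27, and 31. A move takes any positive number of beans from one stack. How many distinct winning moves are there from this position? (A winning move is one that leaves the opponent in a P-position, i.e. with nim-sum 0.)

Nim-sum: 19 ⊕ 27 ⊕ 31 = 23.
The overall nim-sum is X = 23. A stack of size p has a winning move iff p XOR X < p (reduce it to p XOR X).
  19: 19 XOR 23 = 4 < 19 — winning move (to 4).
  27: 27 XOR 23 = 12 < 27 — winning move (to 12).
  31: 31 XOR 23 = 8 < 31 — winning move (to 8).
That gives 3 winning moves.

3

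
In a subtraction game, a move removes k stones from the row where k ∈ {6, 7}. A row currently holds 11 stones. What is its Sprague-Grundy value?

1

Grundy values for subtraction set {6, 7}:
g(0) = mex{} = 0
g(1) = mex{} = 0
g(2) = mex{} = 0
g(3) = mex{} = 0
g(4) = mex{} = 0
g(5) = mex{} = 0
g(6) = mex{0} = 1
g(7) = mex{0} = 1
g(8) = mex{0} = 1
g(9) = mex{0} = 1
g(10) = mex{0} = 1
g(11) = mex{0} = 1
So g(11) = 1.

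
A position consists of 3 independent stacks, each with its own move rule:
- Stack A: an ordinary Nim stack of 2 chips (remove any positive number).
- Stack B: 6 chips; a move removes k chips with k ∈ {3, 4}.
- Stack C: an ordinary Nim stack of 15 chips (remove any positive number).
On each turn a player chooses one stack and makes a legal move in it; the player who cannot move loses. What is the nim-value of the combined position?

Stack A is a plain Nim stack of size 2, so its Grundy value is 2.
Grundy values for stack B (subtraction set {3, 4}):
g(0) = mex{} = 0
g(1) = mex{} = 0
g(2) = mex{} = 0
g(3) = mex{0} = 1
g(4) = mex{0} = 1
g(5) = mex{0} = 1
g(6) = mex{0,1} = 2
So g(6) = 2.
Stack C is a plain Nim stack of size 15, so its Grundy value is 15.
By the Sprague-Grundy theorem, the Grundy value of a sum of independent games is the XOR of the component values.
Combined value = 2 ⊕ 2 ⊕ 15 = 15.

15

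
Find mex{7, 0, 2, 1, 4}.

3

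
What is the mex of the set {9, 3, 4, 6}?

0 is not in the set, so the mex is 0.

0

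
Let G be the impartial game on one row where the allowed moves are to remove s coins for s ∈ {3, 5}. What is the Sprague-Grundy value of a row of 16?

0

Build the Grundy sequence with g(k) = mex{g(k−s) : s ∈ {3, 5}, s ≤ k}:
k:     0  1  2  3  4  5  6  7  8  9 10 11 12 13 14 15 16
g(k):  0  0  0  1  1  1  2  2  0  0  0  1  1  1  2  2  0
So g(16) = 0.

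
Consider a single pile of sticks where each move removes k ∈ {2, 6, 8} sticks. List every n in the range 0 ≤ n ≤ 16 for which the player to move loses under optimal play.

0, 1, 4, 5, 14, 15

Grundy values for subtraction set {2, 6, 8}:
k:     0  1  2  3  4  5  6  7  8  9 10 11 12 13 14 15 16
g(k):  0  0  1  1  0  0  1  1  2  2  3  3  2  2  0  0  1
The P-positions (g = 0) in 0..16 are 0, 1, 4, 5, 14, 15.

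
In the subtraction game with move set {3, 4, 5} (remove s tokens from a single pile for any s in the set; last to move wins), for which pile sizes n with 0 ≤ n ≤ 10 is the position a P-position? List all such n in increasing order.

0, 1, 2, 8, 9, 10

Grundy values for subtraction set {3, 4, 5}:
k:     0  1  2  3  4  5  6  7  8  9 10
g(k):  0  0  0  1  1  1  2  2  0  0  0
The P-positions (g = 0) in 0..10 are 0, 1, 2, 8, 9, 10.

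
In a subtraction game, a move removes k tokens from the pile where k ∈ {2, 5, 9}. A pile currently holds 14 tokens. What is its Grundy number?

Grundy values for subtraction set {2, 5, 9}:
k:     0  1  2  3  4  5  6  7  8  9 10 11 12 13 14
g(k):  0  0  1  1  0  2  1  0  0  1  1  0  2  1  0
So g(14) = 0.

0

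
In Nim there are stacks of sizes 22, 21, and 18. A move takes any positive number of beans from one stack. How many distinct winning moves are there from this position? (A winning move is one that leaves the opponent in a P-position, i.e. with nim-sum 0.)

3

Nim-sum: 22 XOR 21 XOR 18 = 17.
The overall nim-sum is X = 17. A stack of size p has a winning move iff p XOR X < p (reduce it to p XOR X).
  22: 22 XOR 17 = 7 < 22 — winning move (to 7).
  21: 21 XOR 17 = 4 < 21 — winning move (to 4).
  18: 18 XOR 17 = 3 < 18 — winning move (to 3).
That gives 3 winning moves.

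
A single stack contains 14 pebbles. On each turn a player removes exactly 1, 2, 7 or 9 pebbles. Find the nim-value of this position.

0

Grundy values for subtraction set {1, 2, 7, 9}:
g(0) = mex{} = 0
g(1) = mex{0} = 1
g(2) = mex{0,1} = 2
g(3) = mex{1,2} = 0
g(4) = mex{0,2} = 1
g(5) = mex{0,1} = 2
g(6) = mex{1,2} = 0
g(7) = mex{0,2} = 1
g(8) = mex{0,1} = 2
g(9) = mex{0,1,2} = 3
g(10) = mex{0,1,2,3} = 4
g(11) = mex{1,2,3,4} = 0
g(12) = mex{0,2,4} = 1
g(13) = mex{0,1} = 2
g(14) = mex{1,2} = 0
So g(14) = 0.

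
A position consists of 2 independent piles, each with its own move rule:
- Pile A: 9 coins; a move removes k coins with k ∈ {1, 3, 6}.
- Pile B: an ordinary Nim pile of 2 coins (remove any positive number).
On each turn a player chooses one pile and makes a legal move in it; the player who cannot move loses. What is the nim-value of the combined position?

2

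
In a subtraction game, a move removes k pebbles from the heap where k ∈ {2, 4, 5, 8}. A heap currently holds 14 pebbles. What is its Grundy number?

Build the Grundy sequence with g(k) = mex{g(k−s) : s ∈ {2, 4, 5, 8}, s ≤ k}:
g(0) = mex{} = 0
g(1) = mex{} = 0
g(2) = mex{0} = 1
g(3) = mex{0} = 1
g(4) = mex{0,1} = 2
g(5) = mex{0,1} = 2
g(6) = mex{0,1,2} = 3
g(7) = mex{1,2} = 0
g(8) = mex{0,1,2,3} = 4
g(9) = mex{0,2} = 1
g(10) = mex{1,2,3,4} = 0
g(11) = mex{0,1,3} = 2
g(12) = mex{0,2,4} = 1
g(13) = mex{1,2,4} = 0
g(14) = mex{0,1,3} = 2
So g(14) = 2.

2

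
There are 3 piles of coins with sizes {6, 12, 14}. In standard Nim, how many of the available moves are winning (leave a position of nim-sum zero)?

3

In binary:
  0110  (6)
  1100  (12)
  1110  (14)
  ----
  0100  (4)
The overall nim-sum is X = 4. A pile of size p has a winning move iff p XOR X < p (reduce it to p XOR X).
  6: 6 XOR 4 = 2 < 6 — winning move (to 2).
  12: 12 XOR 4 = 8 < 12 — winning move (to 8).
  14: 14 XOR 4 = 10 < 14 — winning move (to 10).
That gives 3 winning moves.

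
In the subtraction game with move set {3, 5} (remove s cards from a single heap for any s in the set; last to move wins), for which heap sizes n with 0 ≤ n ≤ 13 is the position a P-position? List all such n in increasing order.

0, 1, 2, 8, 9, 10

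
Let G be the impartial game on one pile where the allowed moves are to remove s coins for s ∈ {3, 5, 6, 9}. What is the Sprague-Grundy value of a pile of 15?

1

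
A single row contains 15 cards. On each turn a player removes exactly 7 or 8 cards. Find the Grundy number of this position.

0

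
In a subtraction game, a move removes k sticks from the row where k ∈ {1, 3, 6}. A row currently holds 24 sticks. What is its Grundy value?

Build the Grundy sequence with g(k) = mex{g(k−s) : s ∈ {1, 3, 6}, s ≤ k}:
k:     0  1  2  3  4  5  6  7  8  9 10 11 12 13 14 15 16 17 18 19 20 21 22 23 24
g(k):  0  1  0  1  0  1  2  3  2  0  1  0  1  0  1  2  3  2  0  1  0  1  0  1  2
So g(24) = 2.

2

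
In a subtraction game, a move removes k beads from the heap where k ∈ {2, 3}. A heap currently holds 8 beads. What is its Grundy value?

Grundy values for subtraction set {2, 3}:
k:     0  1  2  3  4  5  6  7  8
g(k):  0  0  1  1  2  0  0  1  1
So g(8) = 1.

1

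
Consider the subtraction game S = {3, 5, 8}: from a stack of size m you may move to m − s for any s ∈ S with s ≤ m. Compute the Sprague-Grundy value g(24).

0

Grundy values for subtraction set {3, 5, 8}:
k:     0  1  2  3  4  5  6  7  8  9 10 11 12 13 14 15 16 17 18 19 20 21 22 23 24
g(k):  0  0  0  1  1  1  2  2  2  3  3  0  0  0  1  1  1  2  2  2  3  3  0  0  0
So g(24) = 0.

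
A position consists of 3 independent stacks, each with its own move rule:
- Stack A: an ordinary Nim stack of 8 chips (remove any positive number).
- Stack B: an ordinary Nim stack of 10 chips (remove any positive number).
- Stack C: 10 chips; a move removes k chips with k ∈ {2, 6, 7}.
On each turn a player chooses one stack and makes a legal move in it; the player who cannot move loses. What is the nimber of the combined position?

Stack A is a plain Nim stack of size 8, so its Grundy value is 8.
Stack B is a plain Nim stack of size 10, so its Grundy value is 10.
Grundy values for stack C (subtraction set {2, 6, 7}):
k:     0  1  2  3  4  5  6  7  8  9 10
g(k):  0  0  1  1  0  0  1  1  2  0  3
So g(10) = 3.
By the Sprague-Grundy theorem, the Grundy value of a sum of independent games is the XOR of the component values.
Combined value = 8 XOR 10 XOR 3 = 1.

1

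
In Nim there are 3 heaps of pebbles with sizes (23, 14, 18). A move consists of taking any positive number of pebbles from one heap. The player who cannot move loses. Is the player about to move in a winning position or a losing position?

Winning position

Compute the nim-sum pairwise:
23 ^ 14 = 25
25 ^ 18 = 11
The nim-sum is 11 ≠ 0, so this is an N-position: the player to move can win.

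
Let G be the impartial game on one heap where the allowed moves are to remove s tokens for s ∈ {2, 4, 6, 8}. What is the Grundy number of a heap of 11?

Compute g(0), g(1), … for moves {2, 4, 6, 8}:
g(0) = mex{} = 0
g(1) = mex{} = 0
g(2) = mex{0} = 1
g(3) = mex{0} = 1
g(4) = mex{0,1} = 2
g(5) = mex{0,1} = 2
g(6) = mex{0,1,2} = 3
g(7) = mex{0,1,2} = 3
g(8) = mex{0,1,2,3} = 4
g(9) = mex{0,1,2,3} = 4
g(10) = mex{1,2,3,4} = 0
g(11) = mex{1,2,3,4} = 0
So g(11) = 0.

0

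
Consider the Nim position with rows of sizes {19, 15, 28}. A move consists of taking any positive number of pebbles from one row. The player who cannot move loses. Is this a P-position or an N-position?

P-position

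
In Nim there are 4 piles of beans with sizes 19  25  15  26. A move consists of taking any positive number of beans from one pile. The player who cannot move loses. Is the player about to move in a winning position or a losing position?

Compute the nim-sum pairwise:
19 ^ 25 = 10
10 ^ 15 = 5
5 ^ 26 = 31
The nim-sum is 31 ≠ 0, so this is an N-position: the player to move can win.

Winning position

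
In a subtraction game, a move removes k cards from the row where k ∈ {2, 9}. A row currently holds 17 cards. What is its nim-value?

Grundy values for subtraction set {2, 9}:
k:     0  1  2  3  4  5  6  7  8  9 10 11 12 13 14 15 16 17
g(k):  0  0  1  1  0  0  1  1  0  2  1  0  0  1  1  0  0  1
So g(17) = 1.

1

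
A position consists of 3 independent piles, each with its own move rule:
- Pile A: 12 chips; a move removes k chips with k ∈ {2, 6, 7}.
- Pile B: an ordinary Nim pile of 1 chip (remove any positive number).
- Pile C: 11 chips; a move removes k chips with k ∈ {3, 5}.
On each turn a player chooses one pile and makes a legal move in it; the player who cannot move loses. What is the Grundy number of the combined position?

For pile A, compute g(0), g(1), … with moves {2, 6, 7}:
k:     0  1  2  3  4  5  6  7  8  9 10 11 12
g(k):  0  0  1  1  0  0  1  1  2  0  3  1  2
So g(12) = 2.
Pile B is a plain Nim pile of size 1, so its Grundy value is 1.
Grundy values for pile C (subtraction set {3, 5}):
k:     0  1  2  3  4  5  6  7  8  9 10 11
g(k):  0  0  0  1  1  1  2  2  0  0  0  1
So g(11) = 1.
The value of a disjunctive sum is the nim-sum of the parts.
Combined value = 2 XOR 1 XOR 1 = 2.

2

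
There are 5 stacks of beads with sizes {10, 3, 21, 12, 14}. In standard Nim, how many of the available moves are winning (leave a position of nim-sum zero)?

In binary:
  01010  (10)
  00011  (3)
  10101  (21)
  01100  (12)
  01110  (14)
  -----
  11110  (30)
The overall nim-sum is X = 30. A stack of size p has a winning move iff p XOR X < p (reduce it to p XOR X).
  10: 10 XOR 30 = 20 ≥ 10 — no move.
  3: 3 XOR 30 = 29 ≥ 3 — no move.
  21: 21 XOR 30 = 11 < 21 — winning move (to 11).
  12: 12 XOR 30 = 18 ≥ 12 — no move.
  14: 14 XOR 30 = 16 ≥ 14 — no move.
That gives 1 winning move.

1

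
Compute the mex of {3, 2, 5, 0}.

1

0 is in the set but 1 is not, so the mex is 1.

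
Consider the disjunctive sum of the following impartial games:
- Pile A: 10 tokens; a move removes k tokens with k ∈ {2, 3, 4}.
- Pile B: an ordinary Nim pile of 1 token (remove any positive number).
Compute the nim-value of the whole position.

Build the Grundy sequence for pile A with g(k) = mex{g(k−s) : s ∈ {2, 3, 4}, s ≤ k}:
g(0) = mex{} = 0
g(1) = mex{} = 0
g(2) = mex{0} = 1
g(3) = mex{0} = 1
g(4) = mex{0,1} = 2
g(5) = mex{0,1} = 2
g(6) = mex{1,2} = 0
g(7) = mex{1,2} = 0
g(8) = mex{0,2} = 1
g(9) = mex{0,2} = 1
g(10) = mex{0,1} = 2
So g(10) = 2.
Pile B is a plain Nim pile of size 1, so its Grundy value is 1.
The value of a disjunctive sum is the nim-sum of the parts.
Combined value = 2 XOR 1 = 3.

3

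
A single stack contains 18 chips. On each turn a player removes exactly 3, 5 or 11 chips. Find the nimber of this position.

0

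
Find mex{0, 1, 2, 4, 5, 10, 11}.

The values 0, 1, 2 are all present; 3 is the first non-negative integer missing from the set.

3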